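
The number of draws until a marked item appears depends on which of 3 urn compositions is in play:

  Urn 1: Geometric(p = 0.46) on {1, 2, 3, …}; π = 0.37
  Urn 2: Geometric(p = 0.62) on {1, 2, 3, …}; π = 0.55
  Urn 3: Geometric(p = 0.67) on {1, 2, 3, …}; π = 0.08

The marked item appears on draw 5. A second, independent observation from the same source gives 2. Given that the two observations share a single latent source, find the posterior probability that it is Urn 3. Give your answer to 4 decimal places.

0.0260

P(component k | x) = π_k·f_k(x) / marginal(x), where marginal(x) = Σ_j π_j·f_j(x).
Since both observations come from the same component, the likelihood for component k is f_k(x₁)·f_k(x₂).
  p_1 = [0.46·(1−0.46)^4 = 0.46·0.0850306 = 0.0391141] × [0.2484] = 0.00971593
  p_2 = [0.62·(1−0.62)^4 = 0.62·0.0208514 = 0.0129278] × [0.2356] = 0.0030458
  p_3 = [0.67·(1−0.67)^4 = 0.67·0.0118592 = 0.00794567] × [0.2211] = 0.00175679
Unnormalised posteriors:
  π_1·p_1 = 0.37 × 0.00971593 = 0.00359489
  π_2·p_2 = 0.55 × 0.0030458 = 0.00167519
  π_3·p_3 = 0.08 × 0.00175679 = 0.000140543
Normaliser: 0.00359489 + 0.00167519 + 0.000140543 = 0.00541063
Responsibility of Urn 3: 0.000140543 / 0.00541063 ≈ 0.0260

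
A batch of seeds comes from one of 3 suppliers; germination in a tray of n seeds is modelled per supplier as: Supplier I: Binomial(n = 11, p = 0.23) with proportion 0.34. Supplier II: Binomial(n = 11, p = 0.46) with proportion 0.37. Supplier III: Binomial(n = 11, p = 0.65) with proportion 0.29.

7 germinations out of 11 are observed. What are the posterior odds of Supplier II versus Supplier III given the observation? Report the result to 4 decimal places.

0.6427

Posterior odds = (w_i f_i(x)) / (w_j f_j(x)); the normalising sum cancels.
Evaluate each component's likelihood at the observed value:
  p_I = C(11,7)·0.23^7·0.77^4 = 330·3.40483e-05·0.35153 = 0.00394977
  p_II = C(11,7)·0.46^7·0.54^4 = 330·0.00435818·0.0850306 = 0.122291
  p_III = C(11,7)·0.65^7·0.35^4 = 330·0.0490223·0.0150062 = 0.242761
Posterior odds = (w_II·p_II) / (w_III·p_III) = (0.37·0.122291) / (0.29·0.242761) = 0.0452476 / 0.0704008 ≈ 0.6427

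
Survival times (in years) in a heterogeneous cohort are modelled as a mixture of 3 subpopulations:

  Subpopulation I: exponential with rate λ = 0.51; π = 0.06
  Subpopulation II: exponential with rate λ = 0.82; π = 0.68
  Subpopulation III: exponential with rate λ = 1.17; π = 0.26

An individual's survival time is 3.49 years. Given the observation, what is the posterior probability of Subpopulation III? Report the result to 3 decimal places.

Apply Bayes' rule: the posterior for each component is proportional to its prior times its likelihood at x.
Exponential densities:
  f_I = 0.51·e^(−0.51·3.49) = 0.51·e^(−1.7799) = 0.0860141
  f_II = 0.82·e^(−0.82·3.49) = 0.82·e^(−2.8618) = 0.0468759
  f_III = 1.17·e^(−1.17·3.49) = 1.17·e^(−4.0833) = 0.0197166
Prior × likelihood for each component:
  π_I·f_I = 0.06 × 0.0860141 = 0.00516084
  π_II·f_II = 0.68 × 0.0468759 = 0.0318756
  π_III·f_III = 0.26 × 0.0197166 = 0.00512631
Marginal: 0.00516084 + 0.0318756 + 0.00512631 = 0.0421628
So the posterior for Subpopulation III is 0.00512631 / 0.0421628 ≈ 0.122.

0.122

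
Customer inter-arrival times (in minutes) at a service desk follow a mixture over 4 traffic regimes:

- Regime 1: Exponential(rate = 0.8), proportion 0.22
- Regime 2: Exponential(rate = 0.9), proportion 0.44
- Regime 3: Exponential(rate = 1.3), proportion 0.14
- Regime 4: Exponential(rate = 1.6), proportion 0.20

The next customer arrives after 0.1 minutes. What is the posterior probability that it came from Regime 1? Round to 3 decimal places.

0.170

The responsibility of component k is π_k f_k(x) divided by Σ_j π_j f_j(x).
Component likelihoods at x = 0.1 minutes:
  L_1 = 0.738493
  L_2 = 0.822538
  L_3 = 1.14152
  L_4 = 1.36343
Prior × likelihood for each component:
  π_1·L_1 = 0.22 × 0.738493 = 0.162468
  π_2·L_2 = 0.44 × 0.822538 = 0.361917
  π_3·L_3 = 0.14 × 1.14152 = 0.159813
  π_4·L_4 = 0.20 × 1.36343 = 0.272686
Evidence: 0.162468 + 0.361917 + 0.159813 + 0.272686 = 0.956885
So the posterior for Regime 1 is 0.162468 / 0.956885 ≈ 0.170.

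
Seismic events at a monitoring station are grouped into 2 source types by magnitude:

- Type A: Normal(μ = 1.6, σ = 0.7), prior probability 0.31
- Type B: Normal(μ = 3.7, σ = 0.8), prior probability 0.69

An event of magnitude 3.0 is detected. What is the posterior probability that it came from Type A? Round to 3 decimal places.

By Bayes' theorem, P(k | x) = P(Z=k) f_k(x) / Σ_j P(Z=j) f_j(x).
Evaluate each component's likelihood at the observed value:
  p_A = 0.07713
  p_B = 0.340069
Multiply by the mixture weights:
  P(Z=A)·p_A = 0.31 × 0.07713 = 0.0239103
  P(Z=B)·p_B = 0.69 × 0.340069 = 0.234647
Denominator: 0.0239103 + 0.234647 = 0.258558
P(Type A | x) ≈ 0.092

0.092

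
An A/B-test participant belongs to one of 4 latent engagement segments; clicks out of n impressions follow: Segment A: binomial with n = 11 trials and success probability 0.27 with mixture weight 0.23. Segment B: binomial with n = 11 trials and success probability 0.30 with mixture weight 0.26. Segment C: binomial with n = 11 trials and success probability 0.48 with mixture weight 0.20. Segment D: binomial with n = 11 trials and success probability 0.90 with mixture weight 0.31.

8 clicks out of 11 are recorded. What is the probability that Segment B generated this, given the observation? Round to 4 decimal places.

0.0265

Apply Bayes' rule: the posterior for each component is proportional to its prior times its likelihood at x.
Component likelihoods at x = 8 clicks out of 11:
  L_A = C(11,8)·0.27^8·0.73^3 = 165·2.8243e-05·0.389017 = 0.00181285
  L_B = C(11,8)·0.30^8·0.70^3 = 165·6.561e-05·0.343 = 0.0037132
  L_C = C(11,8)·0.48^8·0.52^3 = 165·0.00281793·0.140608 = 0.0653768
  L_D = C(11,8)·0.90^8·0.10^3 = 165·0.430467·0.001 = 0.0710271
Prior × likelihood for each component:
  π_A·L_A = 0.23 × 0.00181285 = 0.000416956
  π_B·L_B = 0.26 × 0.0037132 = 0.000965431
  π_C·L_C = 0.20 × 0.0653768 = 0.0130754
  π_D·L_D = 0.31 × 0.0710271 = 0.0220184
Sum: 0.000416956 + 0.000965431 + 0.0130754 + 0.0220184 = 0.0364762
P(Segment B | x) = 0.000965431 / 0.0364762 ≈ 0.0265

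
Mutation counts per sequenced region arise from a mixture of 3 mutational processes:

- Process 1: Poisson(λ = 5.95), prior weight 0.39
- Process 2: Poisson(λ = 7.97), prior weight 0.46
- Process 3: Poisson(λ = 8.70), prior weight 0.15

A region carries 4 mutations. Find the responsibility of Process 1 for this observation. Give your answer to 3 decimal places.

Apply Bayes' rule: the posterior for each component is proportional to its prior times its likelihood at x.
Component likelihoods at x = 4 mutations:
  f_1 = e^(−5.95)·5.95^4/4! = 0.136083
  f_2 = e^(−7.97)·7.97^4/4! = 0.0581159
  f_3 = e^(−8.70)·8.70^4/4! = 0.0397653
Weight by the priors:
  w_1·f_1 = 0.39 × 0.136083 = 0.0530724
  w_2·f_2 = 0.46 × 0.0581159 = 0.0267333
  w_3·f_3 = 0.15 × 0.0397653 = 0.00596479
Normaliser: 0.0530724 + 0.0267333 + 0.00596479 = 0.0857705
Responsibility of Process 1: 0.0530724 / 0.0857705 ≈ 0.619

0.619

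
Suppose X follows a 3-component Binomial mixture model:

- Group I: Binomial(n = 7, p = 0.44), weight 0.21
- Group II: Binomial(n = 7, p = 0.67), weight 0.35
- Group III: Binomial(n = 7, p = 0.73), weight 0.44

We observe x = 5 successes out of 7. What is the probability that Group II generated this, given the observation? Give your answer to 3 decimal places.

0.399

By Bayes' theorem, P(k | x) = π_k f_k(x) / Σ_j π_j f_j(x).
Evaluate each component's likelihood at the observed value:
  L_I = C(7,5)·0.44^5·0.56^2 = 21·0.0164916·0.3136 = 0.108607
  L_II = C(7,5)·0.67^5·0.33^2 = 21·0.135013·0.1089 = 0.30876
  L_III = C(7,5)·0.73^5·0.27^2 = 21·0.207307·0.0729 = 0.317367
Weight by the priors:
  π_I·L_I = 0.21 × 0.108607 = 0.0228075
  π_II·L_II = 0.35 × 0.30876 = 0.108066
  π_III·L_III = 0.44 × 0.317367 = 0.139641
Denominator: 0.0228075 + 0.108066 + 0.139641 = 0.270515
P(Group II | the observation) = 0.108066 / 0.270515 ≈ 0.399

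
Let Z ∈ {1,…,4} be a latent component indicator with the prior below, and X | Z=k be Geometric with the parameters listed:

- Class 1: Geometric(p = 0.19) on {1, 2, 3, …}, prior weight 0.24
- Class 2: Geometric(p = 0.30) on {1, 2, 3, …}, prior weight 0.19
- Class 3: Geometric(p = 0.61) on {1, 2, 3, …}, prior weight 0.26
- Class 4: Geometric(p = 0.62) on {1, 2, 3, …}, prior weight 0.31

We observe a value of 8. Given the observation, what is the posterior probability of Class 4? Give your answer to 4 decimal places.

The responsibility of component k is P(Z=k) f_k(x) divided by Σ_j P(Z=j) f_j(x).
Evaluate each component's likelihood at the observed value:
  f_1 = 0.0434659
  f_2 = 0.0247063
  f_3 = 0.000837109
  f_4 = 0.000709377
Multiply by the mixture weights:
  P(Z=1)·f_1 = 0.24 × 0.0434659 = 0.0104318
  P(Z=2)·f_2 = 0.19 × 0.0247063 = 0.0046942
  P(Z=3)·f_3 = 0.26 × 0.000837109 = 0.000217648
  P(Z=4)·f_4 = 0.31 × 0.000709377 = 0.000219907
Evidence: 0.0104318 + 0.0046942 + 0.000217648 + 0.000219907 = 0.0155636
P(Class 4 | 8) = 0.000219907 / 0.0155636 ≈ 0.0141

0.0141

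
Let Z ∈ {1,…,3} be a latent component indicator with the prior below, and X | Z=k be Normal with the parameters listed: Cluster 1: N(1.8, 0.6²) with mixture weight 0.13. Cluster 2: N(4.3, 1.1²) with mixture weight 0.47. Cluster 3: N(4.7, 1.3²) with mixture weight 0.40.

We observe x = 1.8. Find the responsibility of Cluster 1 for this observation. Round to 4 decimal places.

Posterior ∝ prior × likelihood, so P(k | x) ∝ w_k f_k(x); normalise over all components.
Evaluate each component's likelihood at the observed value:
  f_1 = 0.664904
  f_2 = 0.0274087
  f_3 = 0.02549
Multiply by the mixture weights:
  w_1·f_1 = 0.13 × 0.664904 = 0.0864375
  w_2·f_2 = 0.47 × 0.0274087 = 0.0128821
  w_3·f_3 = 0.40 × 0.02549 = 0.010196
Normaliser: 0.0864375 + 0.0128821 + 0.010196 = 0.109516
So the posterior for Cluster 1 is 0.0864375 / 0.109516 ≈ 0.7893.

0.7893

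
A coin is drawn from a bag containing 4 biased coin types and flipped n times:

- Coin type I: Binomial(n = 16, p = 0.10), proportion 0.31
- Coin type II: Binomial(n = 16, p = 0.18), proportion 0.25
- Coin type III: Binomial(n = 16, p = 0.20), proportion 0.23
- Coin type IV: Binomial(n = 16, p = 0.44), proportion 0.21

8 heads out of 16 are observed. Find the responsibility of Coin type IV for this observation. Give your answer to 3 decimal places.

The responsibility of component k is w_k f_k(x) divided by Σ_j w_j f_j(x).
Binomial probabilities:
  p_I = C(16,8)·0.10^8·0.90^8 = 12870·1e-08·0.430467 = 5.54011e-05
  p_II = C(16,8)·0.18^8·0.82^8 = 12870·1.102e-06·0.204414 = 0.00289914
  p_III = C(16,8)·0.20^8·0.80^8 = 12870·2.56e-06·0.167772 = 0.00552762
  p_IV = C(16,8)·0.44^8·0.56^8 = 12870·0.00140482·0.00967173 = 0.174866
Weight by the priors:
  w_I·p_I = 0.31 × 5.54011e-05 = 1.71744e-05
  w_II·p_II = 0.25 × 0.00289914 = 0.000724785
  w_III·p_III = 0.23 × 0.00552762 = 0.00127135
  w_IV·p_IV = 0.21 × 0.174866 = 0.0367218
Evidence: 1.71744e-05 + 0.000724785 + 0.00127135 + 0.0367218 = 0.0387351
P(Coin type IV | 8 heads out of 16) ≈ 0.948

0.948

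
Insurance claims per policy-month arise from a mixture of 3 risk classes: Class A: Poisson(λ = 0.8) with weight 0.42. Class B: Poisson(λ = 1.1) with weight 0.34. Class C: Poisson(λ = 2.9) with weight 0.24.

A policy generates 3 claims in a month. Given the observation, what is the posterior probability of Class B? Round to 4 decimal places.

0.2646

Posterior ∝ prior × likelihood, so P(k | x) ∝ w_k f_k(x); normalise over all components.
Evaluate each component's likelihood at the observed value:
  L_A = e^(−0.8)·0.8^3/3! = 0.0383427
  L_B = e^(−1.1)·1.1^3/3! = 0.0738419
  L_C = e^(−2.9)·2.9^3/3! = 0.22366
Unnormalised posteriors:
  w_A·L_A = 0.42 × 0.0383427 = 0.016104
  w_B·L_B = 0.34 × 0.0738419 = 0.0251062
  w_C·L_C = 0.24 × 0.22366 = 0.0536785
Marginal: 0.016104 + 0.0251062 + 0.0536785 = 0.0948886
Responsibility of Class B: 0.0251062 / 0.0948886 ≈ 0.2646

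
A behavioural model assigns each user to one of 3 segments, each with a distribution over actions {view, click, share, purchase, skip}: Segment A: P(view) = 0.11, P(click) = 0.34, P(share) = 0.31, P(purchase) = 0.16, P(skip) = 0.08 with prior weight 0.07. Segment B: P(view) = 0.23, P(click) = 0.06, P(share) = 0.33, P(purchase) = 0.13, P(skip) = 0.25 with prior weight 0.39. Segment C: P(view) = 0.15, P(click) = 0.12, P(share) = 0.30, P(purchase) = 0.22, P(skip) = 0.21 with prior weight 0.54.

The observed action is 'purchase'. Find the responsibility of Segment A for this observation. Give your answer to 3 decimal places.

0.062

Apply Bayes' rule: the posterior for each component is proportional to its prior times its likelihood at x.
Component likelihoods at x = 'purchase':
  L_A = 0.16
  L_B = 0.13
  L_C = 0.22
Weight by the priors:
  π_A·L_A = 0.07 × 0.16 = 0.0112
  π_B·L_B = 0.39 × 0.13 = 0.0507
  π_C·L_C = 0.54 × 0.22 = 0.1188
Denominator: 0.0112 + 0.0507 + 0.1188 = 0.1807
P(Segment A | 'purchase') = 0.0112 / 0.1807 ≈ 0.062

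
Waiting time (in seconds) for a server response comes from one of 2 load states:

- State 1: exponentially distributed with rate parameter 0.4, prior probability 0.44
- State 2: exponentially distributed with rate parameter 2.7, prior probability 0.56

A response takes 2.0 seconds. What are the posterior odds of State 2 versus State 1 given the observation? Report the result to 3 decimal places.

0.086

Since P(k|x) ∝ w_k f_k(x), the posterior odds are w_i f_i(x) / (w_j f_j(x)).
Component likelihoods at x = 2.0 seconds:
  f_1 = 0.179732
  f_2 = 0.0121948
Posterior odds = (w_2·f_2) / (w_1·f_1) = (0.56·0.0121948) / (0.44·0.179732) = 0.00682907 / 0.0790819 ≈ 0.086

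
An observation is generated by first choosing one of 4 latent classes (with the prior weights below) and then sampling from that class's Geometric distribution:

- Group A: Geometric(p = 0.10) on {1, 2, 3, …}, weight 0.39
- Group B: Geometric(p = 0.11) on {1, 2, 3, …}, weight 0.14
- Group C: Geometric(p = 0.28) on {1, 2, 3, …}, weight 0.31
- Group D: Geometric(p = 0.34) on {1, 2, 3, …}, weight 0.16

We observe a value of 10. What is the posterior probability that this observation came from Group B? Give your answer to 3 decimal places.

0.205

By Bayes' theorem, P(k | x) = π_k f_k(x) / Σ_j π_j f_j(x).
Component likelihoods at x = 10:
  p_A = 0.038742
  p_B = 0.0385392
  p_C = 0.0145596
  p_D = 0.00807931
Weight by the priors:
  π_A·p_A = 0.39 × 0.038742 = 0.0151094
  π_B·p_B = 0.14 × 0.0385392 = 0.00539549
  π_C·p_C = 0.31 × 0.0145596 = 0.00451349
  π_D·p_D = 0.16 × 0.00807931 = 0.00129269
Denominator: 0.0151094 + 0.00539549 + 0.00451349 + 0.00129269 = 0.0263111
P(Group B | the observation) ≈ 0.205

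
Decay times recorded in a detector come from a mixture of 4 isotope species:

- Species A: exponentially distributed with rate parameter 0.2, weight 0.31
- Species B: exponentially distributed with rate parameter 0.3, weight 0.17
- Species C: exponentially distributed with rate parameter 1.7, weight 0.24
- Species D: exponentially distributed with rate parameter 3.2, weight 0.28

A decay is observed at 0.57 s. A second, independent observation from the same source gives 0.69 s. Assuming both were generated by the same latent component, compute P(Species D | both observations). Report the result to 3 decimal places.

Apply Bayes' rule: the posterior for each component is proportional to its prior times its likelihood at x.
Since both observations come from the same component, the likelihood for component k is f_k(x₁)·f_k(x₂).
  f_A = [0.2·e^(−0.2·0.57) = 0.2·e^(−0.1140) = 0.178452] × [0.17422] = 0.0310898
  f_B = [0.3·e^(−0.3·0.57) = 0.3·e^(−0.1710) = 0.252846] × [0.243906] = 0.0616707
  f_C = [1.7·e^(−1.7·0.57) = 1.7·e^(−0.9690) = 0.645086] × [0.526043] = 0.339343
  f_D = [3.2·e^(−3.2·0.57) = 3.2·e^(−1.8240) = 0.516413] × [0.351745] = 0.181645
Unnormalised posteriors:
  w_A·f_A = 0.31 × 0.0310898 = 0.00963783
  w_B·f_B = 0.17 × 0.0616707 = 0.010484
  w_C·f_C = 0.24 × 0.339343 = 0.0814424
  w_D·f_D = 0.28 × 0.181645 = 0.0508607
Evidence: 0.00963783 + 0.010484 + 0.0814424 + 0.0508607 = 0.152425
P(Species D | x) = 0.0508607 / 0.152425 ≈ 0.334

0.334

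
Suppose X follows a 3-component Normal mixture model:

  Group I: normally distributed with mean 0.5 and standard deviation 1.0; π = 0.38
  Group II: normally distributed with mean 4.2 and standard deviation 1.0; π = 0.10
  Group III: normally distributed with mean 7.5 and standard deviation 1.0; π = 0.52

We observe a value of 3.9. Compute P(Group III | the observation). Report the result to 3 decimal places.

0.008

By Bayes' theorem, P(k | x) = π_k f_k(x) / Σ_j π_j f_j(x).
Component likelihoods at x = 3.9:
  L_I = 0.00123222
  L_II = 0.381388
  L_III = 0.000611902
Prior × likelihood for each component:
  π_I·L_I = 0.38 × 0.00123222 = 0.000468243
  π_II·L_II = 0.10 × 0.381388 = 0.0381388
  π_III·L_III = 0.52 × 0.000611902 = 0.000318189
Denominator: 0.000468243 + 0.0381388 + 0.000318189 = 0.0389252
So the posterior for Group III is 0.000318189 / 0.0389252 ≈ 0.008.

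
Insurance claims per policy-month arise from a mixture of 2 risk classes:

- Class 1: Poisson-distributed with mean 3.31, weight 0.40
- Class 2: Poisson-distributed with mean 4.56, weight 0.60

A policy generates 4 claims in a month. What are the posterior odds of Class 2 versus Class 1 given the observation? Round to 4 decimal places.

1.5480

Posterior odds = (w_i f_i(x)) / (w_j f_j(x)); the normalising sum cancels.
Poisson probabilities:
  f_1 = e^(−3.31)·3.31^4/4! = 0.182636
  f_2 = e^(−4.56)·4.56^4/4! = 0.18848
Odds = (0.60/0.40) × (0.18848/0.182636) = 1.5 × 1.032 ≈ 1.5480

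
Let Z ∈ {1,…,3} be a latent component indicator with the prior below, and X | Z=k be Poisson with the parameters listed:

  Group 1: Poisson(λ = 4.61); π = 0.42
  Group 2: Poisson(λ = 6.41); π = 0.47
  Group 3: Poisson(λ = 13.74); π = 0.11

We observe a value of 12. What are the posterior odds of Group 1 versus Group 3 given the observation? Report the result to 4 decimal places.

0.0717

Only the two components matter; the odds are (P(Z=i) f_i(x)) / (P(Z=j) f_j(x)).
Evaluate each component's likelihood at the observed value:
  L_1 = 0.00191415
  L_2 = 0.0165246
  L_3 = 0.101929
Odds = (0.42/0.11) × (0.00191415/0.101929) = 3.81818 × 0.0187793 ≈ 0.0717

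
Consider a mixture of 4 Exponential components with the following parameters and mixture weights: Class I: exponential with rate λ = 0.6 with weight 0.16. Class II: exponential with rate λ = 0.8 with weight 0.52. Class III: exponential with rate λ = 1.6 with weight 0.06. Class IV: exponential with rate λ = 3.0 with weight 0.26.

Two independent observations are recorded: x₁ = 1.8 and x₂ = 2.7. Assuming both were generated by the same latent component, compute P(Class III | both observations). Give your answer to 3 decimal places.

0.009

The responsibility of component k is w_k f_k(x) divided by Σ_j w_j f_j(x).
Since both observations come from the same component, the likelihood for component k is f_k(x₁)·f_k(x₂).
  f_I = [0.6·e^(−0.6·1.8) = 0.6·e^(−1.0800) = 0.203757] × [0.118739] = 0.024194
  f_II = [0.8·e^(−0.8·1.8) = 0.8·e^(−1.4400) = 0.189542] × [0.0922601] = 0.0174872
  f_III = [1.6·e^(−1.6·1.8) = 1.6·e^(−2.8800) = 0.0898156] × [0.0212798] = 0.00191126
  f_IV = [3.0·e^(−3.0·1.8) = 3.0·e^(−5.4000) = 0.0135497] × [0.000910617] = 1.23386e-05
Multiply by the mixture weights:
  w_I·f_I = 0.16 × 0.024194 = 0.00387104
  w_II·f_II = 0.52 × 0.0174872 = 0.00909333
  w_III·f_III = 0.06 × 0.00191126 = 0.000114676
  w_IV·f_IV = 0.26 × 1.23386e-05 = 3.20804e-06
Denominator: 0.00387104 + 0.00909333 + 0.000114676 + 3.20804e-06 = 0.0130823
Responsibility of Class III: 0.000114676 / 0.0130823 ≈ 0.009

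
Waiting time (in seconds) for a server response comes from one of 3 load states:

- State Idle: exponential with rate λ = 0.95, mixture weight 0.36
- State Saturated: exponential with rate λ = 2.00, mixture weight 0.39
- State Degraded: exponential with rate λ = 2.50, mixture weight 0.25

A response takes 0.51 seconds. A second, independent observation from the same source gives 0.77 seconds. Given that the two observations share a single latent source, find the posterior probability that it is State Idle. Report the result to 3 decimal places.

Posterior ∝ prior × likelihood, so P(k | x) ∝ π_k f_k(x); normalise over all components.
Since both observations come from the same component, the likelihood for component k is f_k(x₁)·f_k(x₂).
  L_Idle = [0.95·e^(−0.95·0.51) = 0.95·e^(−0.4845) = 0.585205] × [0.457127] = 0.267513
  L_Saturated = [2.00·e^(−2.00·0.51) = 2.00·e^(−1.0200) = 0.72119] × [0.428762] = 0.309219
  L_Degraded = [2.50·e^(−2.50·0.51) = 2.50·e^(−1.2750) = 0.698577] × [0.364689] = 0.254764
Unnormalised posteriors:
  π_Idle·L_Idle = 0.36 × 0.267513 = 0.0963047
  π_Saturated·L_Saturated = 0.39 × 0.309219 = 0.120595
  π_Degraded·L_Degraded = 0.25 × 0.254764 = 0.0636909
Marginal: 0.0963047 + 0.120595 + 0.0636909 = 0.280591
P(State Idle | x₁, x₂) = 0.0963047 / 0.280591 ≈ 0.343

0.343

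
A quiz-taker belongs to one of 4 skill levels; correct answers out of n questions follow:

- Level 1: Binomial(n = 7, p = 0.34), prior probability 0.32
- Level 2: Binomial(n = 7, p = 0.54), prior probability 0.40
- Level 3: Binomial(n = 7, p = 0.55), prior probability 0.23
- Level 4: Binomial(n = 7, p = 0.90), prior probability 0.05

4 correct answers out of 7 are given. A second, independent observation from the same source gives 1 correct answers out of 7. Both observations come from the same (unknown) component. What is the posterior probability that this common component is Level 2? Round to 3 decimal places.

By Bayes' theorem, P(k | x) = w_k f_k(x) / Σ_j w_j f_j(x).
Since both observations come from the same component, the likelihood for component k is f_k(x₁)·f_k(x₂).
  L_1 = [0.134467] × [0.196716] = 0.0264519
  L_2 = [0.289679] × [0.0358128] = 0.0103742
  L_3 = [0.291848] × [0.0319695] = 0.00933023
  L_4 = [0.0229635] × [6.3e-06] = 1.4467e-07
Prior × likelihood for each component:
  w_1·L_1 = 0.32 × 0.0264519 = 0.00846459
  w_2·L_2 = 0.40 × 0.0103742 = 0.00414969
  w_3·L_3 = 0.23 × 0.00933023 = 0.00214595
  w_4·L_4 = 0.05 × 1.4467e-07 = 7.2335e-09
Normaliser: 0.00846459 + 0.00414969 + 0.00214595 + 7.2335e-09 = 0.0147602
Responsibility of Level 2: 0.00414969 / 0.0147602 ≈ 0.281

0.281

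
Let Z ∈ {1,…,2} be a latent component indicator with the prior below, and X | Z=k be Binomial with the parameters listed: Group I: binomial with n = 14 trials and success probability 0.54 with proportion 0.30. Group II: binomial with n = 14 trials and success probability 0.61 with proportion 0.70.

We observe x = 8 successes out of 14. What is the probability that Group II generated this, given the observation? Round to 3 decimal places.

Apply Bayes' rule: the posterior for each component is proportional to its prior times its likelihood at x.
Evaluate each component's likelihood at the observed value:
  p_I = 0.205709
  p_II = 0.202573
Prior × likelihood for each component:
  w_I·p_I = 0.30 × 0.205709 = 0.0617126
  w_II·p_II = 0.70 × 0.202573 = 0.141801
Normaliser: 0.0617126 + 0.141801 = 0.203514
P(Group II | the observation) = 0.141801 / 0.203514 ≈ 0.697

0.697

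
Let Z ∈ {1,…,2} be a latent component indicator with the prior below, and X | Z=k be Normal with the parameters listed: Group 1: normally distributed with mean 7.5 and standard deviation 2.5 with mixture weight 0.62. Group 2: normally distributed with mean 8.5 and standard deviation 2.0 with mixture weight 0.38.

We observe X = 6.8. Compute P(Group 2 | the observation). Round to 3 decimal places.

0.357

Posterior ∝ prior × likelihood, so P(k | x) ∝ w_k f_k(x); normalise over all components.
Normal densities:
  f_1 = (1/(2.5·√(2π)))·exp(−(6.8−7.5)²/(2·2.5²)) = 0.159577·exp(-0.03920) = 0.153443
  f_2 = (1/(2.0·√(2π)))·exp(−(6.8−8.5)²/(2·2.0²)) = 0.199471·exp(-0.36125) = 0.138992
Multiply by the mixture weights:
  w_1·f_1 = 0.62 × 0.153443 = 0.0951344
  w_2·f_2 = 0.38 × 0.138992 = 0.0528171
Evidence: 0.0951344 + 0.0528171 = 0.147951
P(Group 2 | data) ≈ 0.357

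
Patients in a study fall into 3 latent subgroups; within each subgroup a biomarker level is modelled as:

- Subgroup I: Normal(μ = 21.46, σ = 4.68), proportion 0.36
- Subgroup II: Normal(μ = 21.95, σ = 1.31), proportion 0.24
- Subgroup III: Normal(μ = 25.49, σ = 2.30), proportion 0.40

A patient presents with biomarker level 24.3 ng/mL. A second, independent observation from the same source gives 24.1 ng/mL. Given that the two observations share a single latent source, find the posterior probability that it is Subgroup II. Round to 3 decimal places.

Posterior ∝ prior × likelihood, so P(k | x) ∝ π_k f_k(x); normalise over all components.
Since both observations come from the same component, the likelihood for component k is f_k(x₁)·f_k(x₂).
  L_I = [(1/(4.68·√(2π)))·exp(−(24.3−21.46)²/(2·4.68²)) = 0.085244·exp(-0.18413) = 0.0709087] × [0.0727052] = 0.00515543
  L_II = [(1/(1.31·√(2π)))·exp(−(24.3−21.95)²/(2·1.31²)) = 0.304536·exp(-1.60903) = 0.0609323] × [0.0792008] = 0.00482588
  L_III = [(1/(2.30·√(2π)))·exp(−(24.3−25.49)²/(2·2.30²)) = 0.173453·exp(-0.13385) = 0.151724] × [0.144501] = 0.0219243
Unnormalised posteriors:
  π_I·L_I = 0.36 × 0.00515543 = 0.00185595
  π_II·L_II = 0.24 × 0.00482588 = 0.00115821
  π_III·L_III = 0.40 × 0.0219243 = 0.00876971
Normaliser: 0.00185595 + 0.00115821 + 0.00876971 = 0.0117839
So the posterior for Subgroup II is 0.00115821 / 0.0117839 ≈ 0.098.

0.098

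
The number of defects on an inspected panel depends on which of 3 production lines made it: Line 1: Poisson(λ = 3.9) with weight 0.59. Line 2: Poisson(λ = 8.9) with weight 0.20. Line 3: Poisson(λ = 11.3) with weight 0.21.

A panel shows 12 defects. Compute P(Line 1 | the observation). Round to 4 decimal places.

Apply Bayes' rule: the posterior for each component is proportional to its prior times its likelihood at x.
Evaluate each component's likelihood at the observed value:
  p_1 = e^(−3.9)·3.9^12/12! = 0.000523227
  p_2 = e^(−8.9)·8.9^12/12! = 0.070327
  p_3 = e^(−11.3)·11.3^12/12! = 0.111964
Multiply by the mixture weights:
  π_1·p_1 = 0.59 × 0.000523227 = 0.000308704
  π_2·p_2 = 0.20 × 0.070327 = 0.0140654
  π_3·p_3 = 0.21 × 0.111964 = 0.0235123
Evidence: 0.000308704 + 0.0140654 + 0.0235123 = 0.0378865
P(Line 1 | the observation) ≈ 0.0081

0.0081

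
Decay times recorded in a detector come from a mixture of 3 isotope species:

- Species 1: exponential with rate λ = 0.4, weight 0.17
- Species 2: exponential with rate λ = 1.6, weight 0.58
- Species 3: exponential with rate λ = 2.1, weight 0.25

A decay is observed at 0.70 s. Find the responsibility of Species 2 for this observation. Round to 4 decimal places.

0.6376

Posterior ∝ prior × likelihood, so P(k | x) ∝ P(Z=k) f_k(x); normalise over all components.
Exponential densities:
  f_1 = 0.4·e^(−0.4·0.70) = 0.4·e^(−0.2800) = 0.302313
  f_2 = 1.6·e^(−1.6·0.70) = 1.6·e^(−1.1200) = 0.522048
  f_3 = 2.1·e^(−2.1·0.70) = 2.1·e^(−1.4700) = 0.482844
Weight by the priors:
  P(Z=1)·f_1 = 0.17 × 0.302313 = 0.0513933
  P(Z=2)·f_2 = 0.58 × 0.522048 = 0.302788
  P(Z=3)·f_3 = 0.25 × 0.482844 = 0.120711
Marginal: 0.0513933 + 0.302788 + 0.120711 = 0.474892
Responsibility of Species 2: 0.302788 / 0.474892 ≈ 0.6376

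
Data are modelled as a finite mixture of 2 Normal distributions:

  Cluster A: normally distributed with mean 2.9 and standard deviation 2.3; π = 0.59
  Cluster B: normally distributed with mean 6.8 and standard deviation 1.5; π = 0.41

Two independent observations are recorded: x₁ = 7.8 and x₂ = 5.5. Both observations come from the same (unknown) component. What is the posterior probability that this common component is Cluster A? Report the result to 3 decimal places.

The responsibility of component k is P(Z=k) f_k(x) divided by Σ_j P(Z=j) f_j(x).
Since both observations come from the same component, the likelihood for component k is f_k(x₁)·f_k(x₂).
  f_A = [(1/(2.3·√(2π)))·exp(−(7.8−2.9)²/(2·2.3²)) = 0.173453·exp(-2.26938) = 0.017931] × [0.0915574] = 0.00164172
  f_B = [(1/(1.5·√(2π)))·exp(−(7.8−6.8)²/(2·1.5²)) = 0.265962·exp(-0.22222) = 0.212965] × [0.182691] = 0.0389068
Weight by the priors:
  P(Z=A)·f_A = 0.59 × 0.00164172 = 0.000968613
  P(Z=B)·f_B = 0.41 × 0.0389068 = 0.0159518
Normaliser: 0.000968613 + 0.0159518 = 0.0169204
Responsibility of Cluster A: 0.000968613 / 0.0169204 ≈ 0.057

0.057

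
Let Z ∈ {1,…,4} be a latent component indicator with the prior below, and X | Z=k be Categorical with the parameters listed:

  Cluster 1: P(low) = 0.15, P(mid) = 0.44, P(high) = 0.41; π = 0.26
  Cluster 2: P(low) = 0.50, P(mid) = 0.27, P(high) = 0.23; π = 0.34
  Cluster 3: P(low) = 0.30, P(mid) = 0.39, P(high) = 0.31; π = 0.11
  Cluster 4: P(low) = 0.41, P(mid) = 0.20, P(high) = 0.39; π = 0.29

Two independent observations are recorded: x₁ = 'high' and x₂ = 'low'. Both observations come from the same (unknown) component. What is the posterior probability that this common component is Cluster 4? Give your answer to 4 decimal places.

P(component k | x) = w_k·f_k(x) / marginal(x), where marginal(x) = Σ_j w_j·f_j(x).
Since both observations come from the same component, the likelihood for component k is f_k(x₁)·f_k(x₂).
  L_1 = [P(high | comp) = 0.41] × [0.15] = 0.0615
  L_2 = [P(high | comp) = 0.23] × [0.5] = 0.115
  L_3 = [P(high | comp) = 0.31] × [0.3] = 0.093
  L_4 = [P(high | comp) = 0.39] × [0.41] = 0.1599
Weight by the priors:
  w_1·L_1 = 0.26 × 0.0615 = 0.01599
  w_2·L_2 = 0.34 × 0.115 = 0.0391
  w_3·L_3 = 0.11 × 0.093 = 0.01023
  w_4·L_4 = 0.29 × 0.1599 = 0.046371
Sum: 0.01599 + 0.0391 + 0.01023 + 0.046371 = 0.111691
Responsibility of Cluster 4: 0.046371 / 0.111691 ≈ 0.4152

0.4152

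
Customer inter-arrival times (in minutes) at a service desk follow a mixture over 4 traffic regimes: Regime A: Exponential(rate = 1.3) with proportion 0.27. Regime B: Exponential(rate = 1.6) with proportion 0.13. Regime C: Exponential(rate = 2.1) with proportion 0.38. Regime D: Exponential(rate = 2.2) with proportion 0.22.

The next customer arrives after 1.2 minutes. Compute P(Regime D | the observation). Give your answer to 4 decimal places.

0.1701

Posterior ∝ prior × likelihood, so P(k | x) ∝ w_k f_k(x); normalise over all components.
Exponential densities:
  L_A = 1.3·e^(−1.3·1.2) = 1.3·e^(−1.5600) = 0.273177
  L_B = 1.6·e^(−1.6·1.2) = 1.6·e^(−1.9200) = 0.234571
  L_C = 2.1·e^(−2.1·1.2) = 2.1·e^(−2.5200) = 0.168965
  L_D = 2.2·e^(−2.2·1.2) = 2.2·e^(−2.6400) = 0.156995
Weight by the priors:
  w_A·L_A = 0.27 × 0.273177 = 0.0737578
  w_B·L_B = 0.13 × 0.234571 = 0.0304942
  w_C·L_C = 0.38 × 0.168965 = 0.0642068
  w_D·L_D = 0.22 × 0.156995 = 0.0345389
Sum: 0.0737578 + 0.0304942 + 0.0642068 + 0.0345389 = 0.202998
P(Regime D | 1.2 minutes) ≈ 0.1701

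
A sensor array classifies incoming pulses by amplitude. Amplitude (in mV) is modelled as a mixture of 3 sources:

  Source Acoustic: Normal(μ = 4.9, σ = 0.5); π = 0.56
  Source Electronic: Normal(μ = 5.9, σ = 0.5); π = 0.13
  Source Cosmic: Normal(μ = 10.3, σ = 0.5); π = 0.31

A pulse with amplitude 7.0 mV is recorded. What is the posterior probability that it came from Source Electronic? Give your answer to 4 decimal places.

0.9929

Posterior ∝ prior × likelihood, so P(k | x) ∝ P(Z=k) f_k(x); normalise over all components.
Component likelihoods at x = 7.0 mV:
  p_Acoustic = 0.000117886
  p_Electronic = 0.0709492
  p_Cosmic = 2.77336e-10
Weight by the priors:
  P(Z=Acoustic)·p_Acoustic = 0.56 × 0.000117886 = 6.60162e-05
  P(Z=Electronic)·p_Electronic = 0.13 × 0.0709492 = 0.00922339
  P(Z=Cosmic)·p_Cosmic = 0.31 × 2.77336e-10 = 8.59742e-11
Marginal: 6.60162e-05 + 0.00922339 + 8.59742e-11 = 0.00928941
So the posterior for Source Electronic is 0.00922339 / 0.00928941 ≈ 0.9929.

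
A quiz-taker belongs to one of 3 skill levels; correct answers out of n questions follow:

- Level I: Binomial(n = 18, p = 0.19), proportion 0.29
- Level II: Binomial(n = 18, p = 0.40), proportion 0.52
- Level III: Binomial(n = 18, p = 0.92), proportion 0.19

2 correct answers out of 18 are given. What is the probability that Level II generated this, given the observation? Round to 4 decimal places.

0.0613

Apply Bayes' rule: the posterior for each component is proportional to its prior times its likelihood at x.
Binomial probabilities:
  f_I = C(18,2)·0.19^2·0.81^16 = 153·0.0361·0.0343368 = 0.189653
  f_II = C(18,2)·0.40^2·0.60^16 = 153·0.16·0.000282111 = 0.00690608
  f_III = C(18,2)·0.92^2·0.08^16 = 153·0.8464·2.81475e-18 = 3.64508e-16
Multiply by the mixture weights:
  P(Z=I)·f_I = 0.29 × 0.189653 = 0.0549993
  P(Z=II)·f_II = 0.52 × 0.00690608 = 0.00359116
  P(Z=III)·f_III = 0.19 × 3.64508e-16 = 6.92565e-17
Sum: 0.0549993 + 0.00359116 + 6.92565e-17 = 0.0585904
Responsibility of Level II: 0.00359116 / 0.0585904 ≈ 0.0613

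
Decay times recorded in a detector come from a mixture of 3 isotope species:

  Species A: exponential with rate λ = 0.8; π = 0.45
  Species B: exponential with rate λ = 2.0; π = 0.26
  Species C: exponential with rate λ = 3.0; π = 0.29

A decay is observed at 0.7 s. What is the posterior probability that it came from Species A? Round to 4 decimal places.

The responsibility of component k is w_k f_k(x) divided by Σ_j w_j f_j(x).
Evaluate each component's likelihood at the observed value:
  L_A = 0.8·e^(−0.8·0.7) = 0.8·e^(−0.5600) = 0.456967
  L_B = 2.0·e^(−2.0·0.7) = 2.0·e^(−1.4000) = 0.493194
  L_C = 3.0·e^(−3.0·0.7) = 3.0·e^(−2.1000) = 0.367369
Weight by the priors:
  w_A·L_A = 0.45 × 0.456967 = 0.205635
  w_B·L_B = 0.26 × 0.493194 = 0.12823
  w_C·L_C = 0.29 × 0.367369 = 0.106537
Marginal: 0.205635 + 0.12823 + 0.106537 = 0.440403
P(Species A | x) ≈ 0.4669

0.4669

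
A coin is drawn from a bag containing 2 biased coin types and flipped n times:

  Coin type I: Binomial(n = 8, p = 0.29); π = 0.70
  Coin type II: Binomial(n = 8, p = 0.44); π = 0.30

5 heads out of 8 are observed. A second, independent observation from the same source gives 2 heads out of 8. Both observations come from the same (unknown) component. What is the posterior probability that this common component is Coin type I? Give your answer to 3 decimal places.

0.516

The responsibility of component k is π_k f_k(x) divided by Σ_j π_j f_j(x).
Since both observations come from the same component, the likelihood for component k is f_k(x₁)·f_k(x₂).
  f_I = [C(8,5)·0.29^5·0.71^3 = 56·0.00205111·0.357911 = 0.0411105] × [0.301651] = 0.012401
  f_II = [C(8,5)·0.44^5·0.56^3 = 56·0.0164916·0.175616 = 0.162187] × [0.167183] = 0.0271148
Unnormalised posteriors:
  π_I·f_I = 0.70 × 0.012401 = 0.00868071
  π_II·f_II = 0.30 × 0.0271148 = 0.00813445
Marginal: 0.00868071 + 0.00813445 = 0.0168152
So the posterior for Coin type I is 0.00868071 / 0.0168152 ≈ 0.516.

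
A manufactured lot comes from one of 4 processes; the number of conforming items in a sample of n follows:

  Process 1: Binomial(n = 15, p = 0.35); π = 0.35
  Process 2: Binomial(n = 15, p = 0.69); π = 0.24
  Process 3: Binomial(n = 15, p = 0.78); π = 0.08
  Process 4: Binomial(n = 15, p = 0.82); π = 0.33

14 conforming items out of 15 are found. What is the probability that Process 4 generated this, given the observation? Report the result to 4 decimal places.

P(component k | x) = π_k·f_k(x) / marginal(x), where marginal(x) = Σ_j π_j·f_j(x).
Binomial probabilities:
  f_1 = C(15,14)·0.35^14·0.65^1 = 15·4.13955e-07·0.65 = 4.03606e-06
  f_2 = C(15,14)·0.69^14·0.31^1 = 15·0.00554482·0.31 = 0.0257834
  f_3 = C(15,14)·0.78^14·0.22^1 = 15·0.0308549·0.22 = 0.101821
  f_4 = C(15,14)·0.82^14·0.18^1 = 15·0.0621432·0.18 = 0.167787
Multiply by the mixture weights:
  π_1·f_1 = 0.35 × 4.03606e-06 = 1.41262e-06
  π_2·f_2 = 0.24 × 0.0257834 = 0.00618802
  π_3·f_3 = 0.08 × 0.101821 = 0.0081457
  π_4·f_4 = 0.33 × 0.167787 = 0.0553696
Evidence: 1.41262e-06 + 0.00618802 + 0.0081457 + 0.0553696 = 0.0697048
So the posterior for Process 4 is 0.0553696 / 0.0697048 ≈ 0.7943.

0.7943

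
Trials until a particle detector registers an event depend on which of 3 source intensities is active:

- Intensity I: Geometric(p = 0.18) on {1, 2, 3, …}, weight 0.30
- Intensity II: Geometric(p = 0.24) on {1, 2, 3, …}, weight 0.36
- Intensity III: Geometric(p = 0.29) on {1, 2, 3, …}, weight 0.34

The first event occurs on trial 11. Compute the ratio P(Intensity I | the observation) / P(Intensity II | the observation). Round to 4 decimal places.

Since P(k|x) ∝ π_k f_k(x), the posterior odds are π_i f_i(x) / (π_j f_j(x)).
Evaluate each component's likelihood at the observed value:
  f_I = 0.18·(1−0.18)^10 = 0.18·0.137448 = 0.0247406
  f_II = 0.24·(1−0.24)^10 = 0.24·0.0642889 = 0.0154293
  f_III = 0.29·(1−0.29)^10 = 0.29·0.0325524 = 0.00944021
0.00742219 / 0.00555456 ≈ 1.3362

1.3362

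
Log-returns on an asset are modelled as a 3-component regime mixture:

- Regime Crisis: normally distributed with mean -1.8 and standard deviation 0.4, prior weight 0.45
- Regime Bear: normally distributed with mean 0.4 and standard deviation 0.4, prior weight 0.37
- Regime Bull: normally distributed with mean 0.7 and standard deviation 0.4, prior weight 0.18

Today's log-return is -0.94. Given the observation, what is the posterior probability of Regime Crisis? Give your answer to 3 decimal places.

0.970

P(component k | x) = π_k·f_k(x) / marginal(x), where marginal(x) = Σ_j π_j·f_j(x).
Normal densities:
  f_Crisis = (1/(0.4·√(2π)))·exp(−(-0.94−-1.8)²/(2·0.4²)) = 0.997356·exp(-2.31125) = 0.0988751
  f_Bear = (1/(0.4·√(2π)))·exp(−(-0.94−0.4)²/(2·0.4²)) = 0.997356·exp(-5.61125) = 0.00364683
  f_Bull = (1/(0.4·√(2π)))·exp(−(-0.94−0.7)²/(2·0.4²)) = 0.997356·exp(-8.40500) = 0.000223154
Multiply by the mixture weights:
  π_Crisis·f_Crisis = 0.45 × 0.0988751 = 0.0444938
  π_Bear·f_Bear = 0.37 × 0.00364683 = 0.00134933
  π_Bull·f_Bull = 0.18 × 0.000223154 = 4.01677e-05
Denominator: 0.0444938 + 0.00134933 + 4.01677e-05 = 0.0458833
P(Regime Crisis | -0.94) = 0.0444938 / 0.0458833 ≈ 0.970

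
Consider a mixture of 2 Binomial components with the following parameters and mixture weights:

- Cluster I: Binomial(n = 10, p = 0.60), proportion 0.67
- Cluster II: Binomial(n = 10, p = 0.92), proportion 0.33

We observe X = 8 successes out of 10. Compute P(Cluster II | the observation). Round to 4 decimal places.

0.3758

P(component k | x) = π_k·f_k(x) / marginal(x), where marginal(x) = Σ_j π_j·f_j(x).
Evaluate each component's likelihood at the observed value:
  f_I = 0.120932
  f_II = 0.147807
Multiply by the mixture weights:
  π_I·f_I = 0.67 × 0.120932 = 0.0810247
  π_II·f_II = 0.33 × 0.147807 = 0.0487763
Sum: 0.0810247 + 0.0487763 = 0.129801
P(Cluster II | 8 successes out of 10) = 0.0487763 / 0.129801 ≈ 0.3758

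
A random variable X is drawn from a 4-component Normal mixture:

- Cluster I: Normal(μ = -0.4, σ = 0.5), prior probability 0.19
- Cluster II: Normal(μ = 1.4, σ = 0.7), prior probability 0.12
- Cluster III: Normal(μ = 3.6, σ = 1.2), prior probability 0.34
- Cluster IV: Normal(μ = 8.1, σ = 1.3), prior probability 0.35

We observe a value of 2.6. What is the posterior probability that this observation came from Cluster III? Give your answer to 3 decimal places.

By Bayes' theorem, P(k | x) = P(Z=k) f_k(x) / Σ_j P(Z=j) f_j(x).
Normal densities:
  L_I = (1/(0.5·√(2π)))·exp(−(2.6−-0.4)²/(2·0.5²)) = 0.797885·exp(-18.00000) = 1.21518e-08
  L_II = (1/(0.7·√(2π)))·exp(−(2.6−1.4)²/(2·0.7²)) = 0.569918·exp(-1.46939) = 0.131119
  L_III = (1/(1.2·√(2π)))·exp(−(2.6−3.6)²/(2·1.2²)) = 0.332452·exp(-0.34722) = 0.234927
  L_IV = (1/(1.3·√(2π)))·exp(−(2.6−8.1)²/(2·1.3²)) = 0.306879·exp(-8.94970) = 3.98253e-05
Multiply by the mixture weights:
  P(Z=I)·L_I = 0.19 × 1.21518e-08 = 2.30884e-09
  P(Z=II)·L_II = 0.12 × 0.131119 = 0.0157343
  P(Z=III)·L_III = 0.34 × 0.234927 = 0.079875
  P(Z=IV)·L_IV = 0.35 × 3.98253e-05 = 1.39389e-05
Sum: 2.30884e-09 + 0.0157343 + 0.079875 + 1.39389e-05 = 0.0956232
P(Cluster III | x) = 0.079875 / 0.0956232 ≈ 0.835

0.835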